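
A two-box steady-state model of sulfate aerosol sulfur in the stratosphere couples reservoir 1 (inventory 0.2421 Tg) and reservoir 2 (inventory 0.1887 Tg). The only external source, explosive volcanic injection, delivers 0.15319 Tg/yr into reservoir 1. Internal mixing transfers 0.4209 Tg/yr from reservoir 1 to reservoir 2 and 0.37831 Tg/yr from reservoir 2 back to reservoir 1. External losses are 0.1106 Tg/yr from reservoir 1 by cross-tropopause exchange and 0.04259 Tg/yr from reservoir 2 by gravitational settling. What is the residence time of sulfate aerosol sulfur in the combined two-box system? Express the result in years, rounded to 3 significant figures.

For the system as a whole, the A↔B exchange is internal and contributes nothing to the throughput; only the external sinks remove mass.
M_total = 0.2421 + 0.1887 = 0.43080 Tg.
ΣF_external_out = 0.1106 + 0.04259 = 0.15319 Tg/yr.
τ = M_total / ΣF_ext = 0.43080 / 0.15319 = 2.812 yr.

2.81 yr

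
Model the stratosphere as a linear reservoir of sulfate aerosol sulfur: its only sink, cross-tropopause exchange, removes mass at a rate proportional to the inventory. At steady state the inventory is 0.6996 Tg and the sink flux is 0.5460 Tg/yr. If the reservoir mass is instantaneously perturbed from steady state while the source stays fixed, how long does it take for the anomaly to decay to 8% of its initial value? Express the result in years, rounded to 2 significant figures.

3.2 yr

For a linear reservoir the anomaly decays as exp(−t/τ) with τ = M/F = 0.6996/0.5460 = 1.281 yr.
exp(−t/τ) = 0.08 ⇒ t = −τ ln(0.08) = 1.281 × 2.526 = 3.236 yr.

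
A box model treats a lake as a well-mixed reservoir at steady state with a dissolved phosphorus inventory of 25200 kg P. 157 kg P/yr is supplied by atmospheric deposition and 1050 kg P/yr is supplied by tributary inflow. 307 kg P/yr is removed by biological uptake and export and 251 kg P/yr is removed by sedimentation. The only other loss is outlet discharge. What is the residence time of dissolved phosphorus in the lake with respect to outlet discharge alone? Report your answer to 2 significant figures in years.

At steady state ΣF_in = ΣF_out.
ΣF_in = 157 + 1050 = 1207.0 kg P/yr.
Outlet discharge flux = ΣF_in − (307 + 251) = 1207.0 − 558.0 = 649.0 kg P/yr.
τ = M / F = 25200 / 649.0 = 38.83 yr.

39 yr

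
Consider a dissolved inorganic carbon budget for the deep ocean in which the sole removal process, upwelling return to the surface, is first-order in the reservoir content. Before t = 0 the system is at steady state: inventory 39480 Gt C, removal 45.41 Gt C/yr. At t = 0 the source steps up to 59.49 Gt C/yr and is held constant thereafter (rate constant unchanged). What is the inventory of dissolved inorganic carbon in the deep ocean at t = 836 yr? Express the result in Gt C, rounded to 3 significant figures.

47000 Gt C

τ = M₀/F₀ = 39480/45.41 = 869.4 yr; rate constant k = 1/τ.
New steady state M_∞ = F₁/k = F₁·τ = 59.49 × 869.4 = 51721 Gt C.
M(t) = M_∞ + (M₀ − M_∞)·e^(−t/τ); t/τ = 836/869.4 = 0.9616, so e^(−t/τ) = 0.3823.
M(t) = 51721 − 12240 × 0.3823 = 47042 Gt C.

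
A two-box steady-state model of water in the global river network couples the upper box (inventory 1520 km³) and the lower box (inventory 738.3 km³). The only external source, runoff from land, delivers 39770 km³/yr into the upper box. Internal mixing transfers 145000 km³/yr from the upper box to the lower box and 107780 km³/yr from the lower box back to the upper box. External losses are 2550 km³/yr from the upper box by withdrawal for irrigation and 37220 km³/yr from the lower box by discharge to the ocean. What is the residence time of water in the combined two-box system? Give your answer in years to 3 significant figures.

0.0568 yr

Treat the two boxes together as one reservoir: the mixing fluxes between them are internal recycling, so τ = ΣM / Σ(external losses).
M_total = 1520 + 738.3 = 2258.3 km³.
ΣF_external_out = 2550 + 37220 = 39770 km³/yr.
τ = M_total / ΣF_ext = 2258.3 / 39770 = 0.05678 yr.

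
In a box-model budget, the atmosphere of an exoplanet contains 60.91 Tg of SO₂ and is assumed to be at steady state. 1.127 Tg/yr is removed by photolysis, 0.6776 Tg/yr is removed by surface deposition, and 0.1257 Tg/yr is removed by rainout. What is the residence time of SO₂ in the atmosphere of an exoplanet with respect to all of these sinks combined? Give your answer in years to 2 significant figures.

32 yr

Total removal flux = 1.127 + 0.6776 + 0.1257 = 1.9303 Tg/yr.
τ = M / ΣF_out = 60.91 / 1.9303 = 31.55 yr.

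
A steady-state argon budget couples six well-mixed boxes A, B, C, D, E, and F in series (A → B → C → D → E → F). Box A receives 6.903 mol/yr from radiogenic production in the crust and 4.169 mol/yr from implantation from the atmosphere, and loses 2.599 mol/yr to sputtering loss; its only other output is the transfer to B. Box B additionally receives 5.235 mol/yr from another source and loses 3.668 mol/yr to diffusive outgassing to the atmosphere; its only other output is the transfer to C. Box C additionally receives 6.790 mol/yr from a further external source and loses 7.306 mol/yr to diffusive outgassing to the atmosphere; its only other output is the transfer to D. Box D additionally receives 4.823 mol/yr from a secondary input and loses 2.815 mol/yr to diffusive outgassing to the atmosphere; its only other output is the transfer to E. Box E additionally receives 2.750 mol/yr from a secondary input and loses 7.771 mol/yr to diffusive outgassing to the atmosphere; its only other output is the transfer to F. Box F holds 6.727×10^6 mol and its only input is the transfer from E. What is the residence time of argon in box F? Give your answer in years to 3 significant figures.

Box A: F(A→B) = (6.903 + 4.169) − 2.599 = 8.4730 mol/yr.
Box B: F(B→C) = (8.4730 + 5.235) − 3.668 = 10.040 mol/yr.
Box C: F(C→D) = (10.040 + 6.790) − 7.306 = 9.5240 mol/yr.
Box D: F(D→E) = (9.5240 + 4.823) − 2.815 = 11.532 mol/yr.
Box E: F(E→F) = (11.532 + 2.750) − 7.771 = 6.5110 mol/yr.
Box F throughput = its input = 6.5110 mol/yr; τ = 6.727×10^6 / 6.5110 = 1.033×10^6 yr.

1.03×10^6 yr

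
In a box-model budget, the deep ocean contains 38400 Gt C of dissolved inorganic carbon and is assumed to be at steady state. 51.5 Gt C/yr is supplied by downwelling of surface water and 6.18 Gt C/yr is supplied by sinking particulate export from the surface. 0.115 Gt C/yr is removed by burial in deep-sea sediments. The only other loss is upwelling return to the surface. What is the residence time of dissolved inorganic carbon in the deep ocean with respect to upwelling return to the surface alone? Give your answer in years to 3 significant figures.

667 yr

At steady state ΣF_in = ΣF_out.
ΣF_in = 51.5 + 6.18 = 57.680 Gt C/yr.
Upwelling return to the surface flux = ΣF_in − (0.115) = 57.680 − 0.1150 = 57.56 Gt C/yr.
τ = M / F = 38400 / 57.56 = 667.1 yr.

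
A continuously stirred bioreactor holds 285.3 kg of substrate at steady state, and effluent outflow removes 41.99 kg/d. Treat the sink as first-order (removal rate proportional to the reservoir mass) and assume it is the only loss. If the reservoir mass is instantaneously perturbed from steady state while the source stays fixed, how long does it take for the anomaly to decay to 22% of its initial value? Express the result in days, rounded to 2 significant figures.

For a linear reservoir the anomaly decays as exp(−t/τ) with τ = M/F = 285.3/41.99 = 6.794 d.
exp(−t/τ) = 0.22 ⇒ t = −τ ln(0.22) = 6.794 × 1.514 = 10.29 d.

10 d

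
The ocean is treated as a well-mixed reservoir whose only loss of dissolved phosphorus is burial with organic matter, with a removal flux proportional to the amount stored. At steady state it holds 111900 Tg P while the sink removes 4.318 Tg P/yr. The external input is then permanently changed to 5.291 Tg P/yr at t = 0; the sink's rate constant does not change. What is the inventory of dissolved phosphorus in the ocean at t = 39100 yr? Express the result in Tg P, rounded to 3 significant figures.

132000 Tg P

τ = M₀/F₀ = 111900/4.318 = 25910 yr; rate constant k = 1/τ.
New steady state M_∞ = F₁/k = F₁·τ = 5.291 × 25910 = 137120 Tg P.
M(t) = M_∞ + (M₀ − M_∞)·e^(−t/τ); t/τ = 39100/25910 = 1.509, so e^(−t/τ) = 0.2212.
M(t) = 137120 − 25220 × 0.2212 = 131540 Tg P.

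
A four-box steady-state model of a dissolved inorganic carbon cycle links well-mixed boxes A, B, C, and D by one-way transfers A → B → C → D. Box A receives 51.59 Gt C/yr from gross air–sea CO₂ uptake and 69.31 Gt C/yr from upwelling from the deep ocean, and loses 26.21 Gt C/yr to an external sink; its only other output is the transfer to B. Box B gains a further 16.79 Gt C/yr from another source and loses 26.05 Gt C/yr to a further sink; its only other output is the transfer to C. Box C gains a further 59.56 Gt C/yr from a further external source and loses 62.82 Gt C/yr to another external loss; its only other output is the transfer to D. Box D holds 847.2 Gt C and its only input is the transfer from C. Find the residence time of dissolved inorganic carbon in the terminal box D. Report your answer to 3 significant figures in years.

10.3 yr

Box A: F(A→B) = (51.59 + 69.31) − 26.21 = 94.690 Gt C/yr.
Box B: F(B→C) = (94.690 + 16.79) − 26.05 = 85.430 Gt C/yr.
Box C: F(C→D) = (85.430 + 59.56) − 62.82 = 82.170 Gt C/yr.
Box D throughput = its input = 82.170 Gt C/yr; τ = 847.2 / 82.170 = 10.31 yr.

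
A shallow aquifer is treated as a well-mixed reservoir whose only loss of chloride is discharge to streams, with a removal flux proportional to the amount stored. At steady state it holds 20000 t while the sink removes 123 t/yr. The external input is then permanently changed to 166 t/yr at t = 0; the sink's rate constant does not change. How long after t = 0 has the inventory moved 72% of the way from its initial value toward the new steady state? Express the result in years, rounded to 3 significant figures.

207 yr

τ = M₀/F₀ = 20000/123 = 162.6 yr.
The remaining gap fraction is e^(−t/τ); 72% covered ⇒ e^(−t/τ) = 0.280.
t = −τ ln(0.280) = 162.6 × 1.273 = 207.0 yr.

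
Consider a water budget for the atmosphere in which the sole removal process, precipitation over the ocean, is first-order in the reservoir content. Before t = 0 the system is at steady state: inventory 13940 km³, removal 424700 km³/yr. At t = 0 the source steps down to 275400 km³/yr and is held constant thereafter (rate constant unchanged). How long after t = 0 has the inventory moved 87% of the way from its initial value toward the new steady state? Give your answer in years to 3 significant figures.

τ = M₀/F₀ = 13940/424700 = 0.03282 yr.
The remaining gap fraction is e^(−t/τ); 87% covered ⇒ e^(−t/τ) = 0.130.
t = −τ ln(0.130) = 0.03282 × 2.040 = 0.06697 yr.

0.0670 yr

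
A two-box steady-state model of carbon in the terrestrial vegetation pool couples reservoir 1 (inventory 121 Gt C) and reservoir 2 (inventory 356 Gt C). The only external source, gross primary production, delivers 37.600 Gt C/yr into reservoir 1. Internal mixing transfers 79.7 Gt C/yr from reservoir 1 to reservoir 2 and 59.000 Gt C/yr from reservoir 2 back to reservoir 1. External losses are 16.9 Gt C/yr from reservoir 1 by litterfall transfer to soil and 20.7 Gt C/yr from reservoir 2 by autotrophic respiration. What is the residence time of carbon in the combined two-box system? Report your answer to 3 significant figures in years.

12.7 yr

For the system as a whole, the A↔B exchange is internal and contributes nothing to the throughput; only the external sinks remove mass.
M_total = 121 + 356 = 477.00 Gt C.
ΣF_external_out = 16.9 + 20.7 = 37.600 Gt C/yr.
τ = M_total / ΣF_ext = 477.00 / 37.600 = 12.69 yr.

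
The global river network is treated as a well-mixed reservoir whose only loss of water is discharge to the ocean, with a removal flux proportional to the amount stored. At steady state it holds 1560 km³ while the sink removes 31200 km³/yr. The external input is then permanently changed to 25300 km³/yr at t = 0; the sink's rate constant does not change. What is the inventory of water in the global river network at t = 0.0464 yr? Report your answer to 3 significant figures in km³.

1380 km³

Residence time τ = M₀/F₀ = 0.05000 yr. The eventual steady state is M_∞ = M₀·(F₁/F₀) = 1560 × 25300/31200 = 1265.0 km³.
The anomaly ΔM(t) = M(t) − M_∞ decays as ΔM₀·e^(−t/τ) with ΔM₀ = 1560 − 1265.0 = 295.0 km³.
At t = 0.0464 yr, e^(−t/τ) = e^(−0.9280) = 0.3953, so ΔM = 116.6 km³ and M = 1265.0 + 116.6 = 1381.6 km³.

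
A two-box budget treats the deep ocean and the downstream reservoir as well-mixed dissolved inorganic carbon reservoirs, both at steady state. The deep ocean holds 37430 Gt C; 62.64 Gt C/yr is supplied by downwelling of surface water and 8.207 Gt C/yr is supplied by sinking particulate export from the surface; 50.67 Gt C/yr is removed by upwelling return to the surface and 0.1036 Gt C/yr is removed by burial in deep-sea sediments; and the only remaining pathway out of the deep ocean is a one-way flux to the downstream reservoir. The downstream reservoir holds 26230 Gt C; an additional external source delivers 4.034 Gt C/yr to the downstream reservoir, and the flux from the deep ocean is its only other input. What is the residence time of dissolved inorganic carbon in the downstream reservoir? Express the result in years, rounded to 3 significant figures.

1090 yr

Balance the deep ocean: ΣF_in = 62.64 + 8.207 = 70.847 Gt C/yr.
Flux to the downstream reservoir = ΣF_in − (50.67 + 0.1036) = 20.073 Gt C/yr.
Total input to the downstream reservoir = 20.073 + 4.034 = 24.107 Gt C/yr; at steady state this equals its total output.
τ = M / F = 26230 / 24.107 = 1088 yr.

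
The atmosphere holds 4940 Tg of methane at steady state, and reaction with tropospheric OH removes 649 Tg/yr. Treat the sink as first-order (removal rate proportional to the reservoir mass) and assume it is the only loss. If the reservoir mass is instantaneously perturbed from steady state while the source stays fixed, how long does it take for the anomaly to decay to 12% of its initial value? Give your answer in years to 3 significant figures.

For a linear reservoir the anomaly decays as exp(−t/τ) with τ = M/F = 4940/649 = 7.612 yr.
exp(−t/τ) = 0.12 ⇒ t = −τ ln(0.12) = 7.612 × 2.120 = 16.14 yr.

16.1 yr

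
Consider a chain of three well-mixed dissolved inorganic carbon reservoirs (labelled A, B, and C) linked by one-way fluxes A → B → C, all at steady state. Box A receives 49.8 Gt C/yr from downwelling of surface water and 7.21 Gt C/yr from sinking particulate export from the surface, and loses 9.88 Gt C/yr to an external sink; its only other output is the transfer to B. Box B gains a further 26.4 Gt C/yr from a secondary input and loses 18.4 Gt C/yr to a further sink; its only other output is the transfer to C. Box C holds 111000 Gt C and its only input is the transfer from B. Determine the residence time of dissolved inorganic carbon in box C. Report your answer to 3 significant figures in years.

Box A: F(A→B) = (49.8 + 7.21) − 9.88 = 47.130 Gt C/yr.
Box B: F(B→C) = (47.130 + 26.4) − 18.4 = 55.130 Gt C/yr.
Box C throughput = its input = 55.130 Gt C/yr; τ = 111000 / 55.130 = 2013 yr.

2010 yr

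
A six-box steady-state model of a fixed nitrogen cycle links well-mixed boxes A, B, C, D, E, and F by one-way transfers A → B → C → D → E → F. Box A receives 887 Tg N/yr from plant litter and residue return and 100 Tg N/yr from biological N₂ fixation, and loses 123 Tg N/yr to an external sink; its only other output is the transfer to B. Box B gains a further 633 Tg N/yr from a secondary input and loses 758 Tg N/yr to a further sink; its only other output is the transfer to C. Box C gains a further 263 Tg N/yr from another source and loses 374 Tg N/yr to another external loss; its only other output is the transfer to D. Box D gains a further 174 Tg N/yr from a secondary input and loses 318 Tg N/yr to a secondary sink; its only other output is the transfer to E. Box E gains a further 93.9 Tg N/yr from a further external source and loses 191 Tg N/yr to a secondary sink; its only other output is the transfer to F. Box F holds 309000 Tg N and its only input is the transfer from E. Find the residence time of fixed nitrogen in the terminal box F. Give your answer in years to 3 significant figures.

Box A: F(A→B) = (887 + 100) − 123 = 864.00 Tg N/yr.
Box B: F(B→C) = (864.00 + 633) − 758 = 739.00 Tg N/yr.
Box C: F(C→D) = (739.00 + 263) − 374 = 628.00 Tg N/yr.
Box D: F(D→E) = (628.00 + 174) − 318 = 484.00 Tg N/yr.
Box E: F(E→F) = (484.00 + 93.9) − 191 = 386.90 Tg N/yr.
Box F throughput = its input = 386.90 Tg N/yr; τ = 309000 / 386.90 = 798.7 yr.

799 yr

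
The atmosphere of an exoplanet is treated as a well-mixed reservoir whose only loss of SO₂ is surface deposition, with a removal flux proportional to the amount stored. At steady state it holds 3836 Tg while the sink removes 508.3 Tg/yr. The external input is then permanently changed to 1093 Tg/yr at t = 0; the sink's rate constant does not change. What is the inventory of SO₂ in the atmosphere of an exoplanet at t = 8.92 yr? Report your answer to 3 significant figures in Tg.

The sink rate constant is k = F₀/M₀ = 508.3/3836 = 0.1325 yr⁻¹.
Solving dM/dt = F₁ − kM with M(0) = M₀ gives M(t) = F₁/k + (M₀ − F₁/k)·e^(−kt).
F₁/k = 1093/0.1325 = 8248.6 Tg; kt = 0.1325 × 8.92 = 1.182, e^(−kt) = 0.3067.
M(8.92) = 8248.6 + (3836 − 8248.6) × 0.3067 = 8248.6 − 1353 = 6895.3 Tg.

6900 Tg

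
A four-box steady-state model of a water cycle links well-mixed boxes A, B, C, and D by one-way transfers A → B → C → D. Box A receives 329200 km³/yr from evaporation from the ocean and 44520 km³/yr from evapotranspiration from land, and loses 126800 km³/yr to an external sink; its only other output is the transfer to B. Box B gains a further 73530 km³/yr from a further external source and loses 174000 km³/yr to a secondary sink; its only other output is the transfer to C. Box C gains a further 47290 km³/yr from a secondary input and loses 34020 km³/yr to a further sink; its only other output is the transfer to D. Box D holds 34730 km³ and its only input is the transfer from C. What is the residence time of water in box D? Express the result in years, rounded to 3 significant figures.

Box A: F(A→B) = (329200 + 44520) − 126800 = 246920 km³/yr.
Box B: F(B→C) = (246920 + 73530) − 174000 = 146450 km³/yr.
Box C: F(C→D) = (146450 + 47290) − 34020 = 159720 km³/yr.
Box D throughput = its input = 159720 km³/yr; τ = 34730 / 159720 = 0.2174 yr.

0.217 yr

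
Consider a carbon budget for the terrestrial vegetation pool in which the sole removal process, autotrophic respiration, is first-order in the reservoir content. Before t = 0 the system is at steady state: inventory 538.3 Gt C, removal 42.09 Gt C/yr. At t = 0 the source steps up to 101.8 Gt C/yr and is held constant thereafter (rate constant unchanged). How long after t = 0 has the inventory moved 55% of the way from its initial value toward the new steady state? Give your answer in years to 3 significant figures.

10.2 yr

τ = M₀/F₀ = 538.3/42.09 = 12.79 yr.
The remaining gap fraction is e^(−t/τ); 55% covered ⇒ e^(−t/τ) = 0.450.
t = −τ ln(0.450) = 12.79 × 0.7985 = 10.21 yr.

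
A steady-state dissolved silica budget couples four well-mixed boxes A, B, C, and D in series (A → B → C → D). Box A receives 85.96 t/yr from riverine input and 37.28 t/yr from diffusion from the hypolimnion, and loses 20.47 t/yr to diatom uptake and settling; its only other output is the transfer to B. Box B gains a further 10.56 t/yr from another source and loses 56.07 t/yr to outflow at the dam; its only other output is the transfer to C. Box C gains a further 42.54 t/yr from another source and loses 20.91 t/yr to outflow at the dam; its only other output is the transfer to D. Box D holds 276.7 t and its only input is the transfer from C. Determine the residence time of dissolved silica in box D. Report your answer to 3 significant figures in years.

Box A: F(A→B) = (85.96 + 37.28) − 20.47 = 102.77 t/yr.
Box B: F(B→C) = (102.77 + 10.56) − 56.07 = 57.260 t/yr.
Box C: F(C→D) = (57.260 + 42.54) − 20.91 = 78.890 t/yr.
Box D throughput = its input = 78.890 t/yr; τ = 276.7 / 78.890 = 3.507 yr.

3.51 yr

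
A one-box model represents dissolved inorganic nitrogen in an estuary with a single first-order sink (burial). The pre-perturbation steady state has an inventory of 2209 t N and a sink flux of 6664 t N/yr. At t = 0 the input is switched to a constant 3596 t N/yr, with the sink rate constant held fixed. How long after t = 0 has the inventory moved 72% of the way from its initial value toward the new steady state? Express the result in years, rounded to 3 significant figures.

0.422 yr

τ = M₀/F₀ = 2209/6664 = 0.3315 yr.
The remaining gap fraction is e^(−t/τ); 72% covered ⇒ e^(−t/τ) = 0.280.
t = −τ ln(0.280) = 0.3315 × 1.273 = 0.4220 yr.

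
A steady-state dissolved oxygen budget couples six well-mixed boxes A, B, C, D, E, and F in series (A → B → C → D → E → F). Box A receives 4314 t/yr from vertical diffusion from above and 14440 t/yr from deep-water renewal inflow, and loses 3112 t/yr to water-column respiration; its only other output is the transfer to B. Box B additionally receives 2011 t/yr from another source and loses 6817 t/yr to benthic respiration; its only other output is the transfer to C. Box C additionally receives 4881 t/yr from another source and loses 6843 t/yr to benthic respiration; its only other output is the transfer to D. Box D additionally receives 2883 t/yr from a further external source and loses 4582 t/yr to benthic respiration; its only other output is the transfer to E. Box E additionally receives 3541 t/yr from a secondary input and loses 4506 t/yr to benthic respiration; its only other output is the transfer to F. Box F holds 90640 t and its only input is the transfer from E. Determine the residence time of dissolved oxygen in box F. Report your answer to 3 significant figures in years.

Box A: F(A→B) = (4314 + 14440) − 3112 = 15642 t/yr.
Box B: F(B→C) = (15642 + 2011) − 6817 = 10836 t/yr.
Box C: F(C→D) = (10836 + 4881) − 6843 = 8874.0 t/yr.
Box D: F(D→E) = (8874.0 + 2883) − 4582 = 7175.0 t/yr.
Box E: F(E→F) = (7175.0 + 3541) − 4506 = 6210.0 t/yr.
Box F throughput = its input = 6210.0 t/yr; τ = 90640 / 6210.0 = 14.60 yr.

14.6 yr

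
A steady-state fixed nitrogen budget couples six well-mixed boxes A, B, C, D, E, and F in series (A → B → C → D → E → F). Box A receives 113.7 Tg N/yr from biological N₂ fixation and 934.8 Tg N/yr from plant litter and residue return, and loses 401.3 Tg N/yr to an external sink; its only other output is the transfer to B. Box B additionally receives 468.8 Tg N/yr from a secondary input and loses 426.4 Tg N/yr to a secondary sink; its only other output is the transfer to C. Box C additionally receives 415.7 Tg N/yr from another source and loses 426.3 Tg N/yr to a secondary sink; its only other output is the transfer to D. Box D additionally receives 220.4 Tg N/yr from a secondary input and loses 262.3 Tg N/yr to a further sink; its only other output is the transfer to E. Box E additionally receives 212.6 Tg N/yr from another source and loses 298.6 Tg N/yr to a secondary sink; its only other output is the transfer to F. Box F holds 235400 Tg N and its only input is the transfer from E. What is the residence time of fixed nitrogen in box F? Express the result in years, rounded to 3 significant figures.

Box A: F(A→B) = (113.7 + 934.8) − 401.3 = 647.20 Tg N/yr.
Box B: F(B→C) = (647.20 + 468.8) − 426.4 = 689.60 Tg N/yr.
Box C: F(C→D) = (689.60 + 415.7) − 426.3 = 679.00 Tg N/yr.
Box D: F(D→E) = (679.00 + 220.4) − 262.3 = 637.10 Tg N/yr.
Box E: F(E→F) = (637.10 + 212.6) − 298.6 = 551.10 Tg N/yr.
Box F throughput = its input = 551.10 Tg N/yr; τ = 235400 / 551.10 = 427.1 yr.

427 yr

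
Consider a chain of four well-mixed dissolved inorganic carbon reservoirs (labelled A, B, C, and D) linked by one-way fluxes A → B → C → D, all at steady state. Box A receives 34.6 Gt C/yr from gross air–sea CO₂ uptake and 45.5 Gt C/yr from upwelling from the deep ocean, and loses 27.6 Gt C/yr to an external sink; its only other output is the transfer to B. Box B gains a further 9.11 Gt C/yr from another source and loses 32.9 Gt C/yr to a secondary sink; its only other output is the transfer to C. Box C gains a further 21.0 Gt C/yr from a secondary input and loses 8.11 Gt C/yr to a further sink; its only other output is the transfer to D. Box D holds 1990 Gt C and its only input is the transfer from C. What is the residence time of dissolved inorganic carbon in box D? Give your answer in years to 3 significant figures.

Box A: F(A→B) = (34.6 + 45.5) − 27.6 = 52.500 Gt C/yr.
Box B: F(B→C) = (52.500 + 9.11) − 32.9 = 28.710 Gt C/yr.
Box C: F(C→D) = (28.710 + 21.0) − 8.11 = 41.600 Gt C/yr.
Box D throughput = its input = 41.600 Gt C/yr; τ = 1990 / 41.600 = 47.84 yr.

47.8 yr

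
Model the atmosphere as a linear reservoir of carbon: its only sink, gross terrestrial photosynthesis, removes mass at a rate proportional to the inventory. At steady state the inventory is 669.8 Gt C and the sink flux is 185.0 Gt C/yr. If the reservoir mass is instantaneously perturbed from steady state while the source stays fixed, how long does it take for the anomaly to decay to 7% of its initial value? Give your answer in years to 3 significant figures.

9.63 yr

For a linear reservoir the anomaly decays as exp(−t/τ) with τ = M/F = 669.8/185.0 = 3.621 yr.
exp(−t/τ) = 0.07 ⇒ t = −τ ln(0.07) = 3.621 × 2.659 = 9.628 yr.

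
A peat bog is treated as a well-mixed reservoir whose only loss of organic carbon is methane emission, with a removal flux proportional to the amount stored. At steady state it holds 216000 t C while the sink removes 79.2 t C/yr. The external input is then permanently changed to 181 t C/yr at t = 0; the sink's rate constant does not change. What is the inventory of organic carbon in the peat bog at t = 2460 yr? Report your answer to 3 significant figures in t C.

The sink rate constant is k = F₀/M₀ = 79.2/216000 = 0.0003667 yr⁻¹.
Solving dM/dt = F₁ − kM with M(0) = M₀ gives M(t) = F₁/k + (M₀ − F₁/k)·e^(−kt).
F₁/k = 181/0.0003667 = 493640 t C; kt = 0.0003667 × 2460 = 0.9020, e^(−kt) = 0.4058.
M(2460) = 493640 + (216000 − 493640) × 0.4058 = 493640 − 112700 = 380980 t C.

381000 t C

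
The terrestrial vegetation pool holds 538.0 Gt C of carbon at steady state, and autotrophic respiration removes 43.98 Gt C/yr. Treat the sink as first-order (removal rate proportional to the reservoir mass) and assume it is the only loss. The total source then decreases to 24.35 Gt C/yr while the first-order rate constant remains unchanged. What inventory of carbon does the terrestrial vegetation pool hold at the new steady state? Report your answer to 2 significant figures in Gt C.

Rate constant k = F/M = 43.98 / 538.0 = 0.08175 yr⁻¹.
At the new steady state, source = k·M_new ⇒ M_new = 24.35 / 0.08175 = 297.9 Gt C.
(Equivalently M_new = M × F_new/F_old = 538.0 × 24.35/43.98.)

300 Gt C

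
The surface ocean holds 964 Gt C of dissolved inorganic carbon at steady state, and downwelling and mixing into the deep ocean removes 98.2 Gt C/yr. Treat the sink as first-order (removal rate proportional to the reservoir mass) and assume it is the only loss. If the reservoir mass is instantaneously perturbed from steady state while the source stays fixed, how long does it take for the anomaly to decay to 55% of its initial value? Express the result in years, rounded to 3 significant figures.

5.87 yr

For a linear reservoir the anomaly decays as exp(−t/τ) with τ = M/F = 964/98.2 = 9.817 yr.
exp(−t/τ) = 0.55 ⇒ t = −τ ln(0.55) = 9.817 × 0.5978 = 5.869 yr.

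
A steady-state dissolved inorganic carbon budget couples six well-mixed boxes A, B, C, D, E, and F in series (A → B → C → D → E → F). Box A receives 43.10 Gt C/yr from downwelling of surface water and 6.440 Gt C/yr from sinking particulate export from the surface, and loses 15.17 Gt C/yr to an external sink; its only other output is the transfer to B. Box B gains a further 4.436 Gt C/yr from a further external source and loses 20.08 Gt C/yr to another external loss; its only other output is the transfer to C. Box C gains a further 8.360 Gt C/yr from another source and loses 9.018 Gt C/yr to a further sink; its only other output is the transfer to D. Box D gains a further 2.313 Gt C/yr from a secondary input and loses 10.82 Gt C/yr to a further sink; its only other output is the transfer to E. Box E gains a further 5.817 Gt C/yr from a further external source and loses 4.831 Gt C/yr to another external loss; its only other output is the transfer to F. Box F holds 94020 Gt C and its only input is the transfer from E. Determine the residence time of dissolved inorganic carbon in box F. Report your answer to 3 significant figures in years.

Box A: F(A→B) = (43.10 + 6.440) − 15.17 = 34.370 Gt C/yr.
Box B: F(B→C) = (34.370 + 4.436) − 20.08 = 18.726 Gt C/yr.
Box C: F(C→D) = (18.726 + 8.360) − 9.018 = 18.068 Gt C/yr.
Box D: F(D→E) = (18.068 + 2.313) − 10.82 = 9.5610 Gt C/yr.
Box E: F(E→F) = (9.5610 + 5.817) − 4.831 = 10.547 Gt C/yr.
Box F throughput = its input = 10.547 Gt C/yr; τ = 94020 / 10.547 = 8914 yr.

8910 yr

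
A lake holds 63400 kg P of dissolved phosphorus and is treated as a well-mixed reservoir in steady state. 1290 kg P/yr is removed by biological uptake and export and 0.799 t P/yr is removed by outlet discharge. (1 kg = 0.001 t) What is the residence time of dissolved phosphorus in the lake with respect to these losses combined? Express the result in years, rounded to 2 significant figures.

Convert the outlet discharge flux: 0.799 t P/yr = 799.0 kg P/yr.
Total removal = 1290 + 799.0 = 2089.0 kg P/yr.
τ = M / ΣF_out = 63400 / 2089.0 = 30.35 yr.

30 yr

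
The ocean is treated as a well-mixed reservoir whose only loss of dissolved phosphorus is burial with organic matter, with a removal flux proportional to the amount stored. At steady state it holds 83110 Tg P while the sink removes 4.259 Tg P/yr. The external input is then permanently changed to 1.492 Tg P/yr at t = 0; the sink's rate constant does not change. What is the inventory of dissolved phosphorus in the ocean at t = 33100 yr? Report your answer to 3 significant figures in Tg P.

39000 Tg P

Residence time τ = M₀/F₀ = 19510 yr. The eventual steady state is M_∞ = M₀·(F₁/F₀) = 83110 × 1.492/4.259 = 29115 Tg P.
The anomaly ΔM(t) = M(t) − M_∞ decays as ΔM₀·e^(−t/τ) with ΔM₀ = 83110 − 29115 = 54000 Tg P.
At t = 33100 yr, e^(−t/τ) = e^(−1.696) = 0.1834, so ΔM = 9901 Tg P and M = 29115 + 9901 = 39016 Tg P.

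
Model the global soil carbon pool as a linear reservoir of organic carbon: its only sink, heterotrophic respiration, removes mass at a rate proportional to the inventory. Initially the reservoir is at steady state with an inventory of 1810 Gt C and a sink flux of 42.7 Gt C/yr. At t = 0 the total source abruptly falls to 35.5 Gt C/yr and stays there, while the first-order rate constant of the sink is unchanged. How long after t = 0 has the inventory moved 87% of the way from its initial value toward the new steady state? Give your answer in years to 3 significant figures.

86.5 yr

τ = M₀/F₀ = 1810/42.7 = 42.39 yr.
The remaining gap fraction is e^(−t/τ); 87% covered ⇒ e^(−t/τ) = 0.130.
t = −τ ln(0.130) = 42.39 × 2.040 = 86.48 yr.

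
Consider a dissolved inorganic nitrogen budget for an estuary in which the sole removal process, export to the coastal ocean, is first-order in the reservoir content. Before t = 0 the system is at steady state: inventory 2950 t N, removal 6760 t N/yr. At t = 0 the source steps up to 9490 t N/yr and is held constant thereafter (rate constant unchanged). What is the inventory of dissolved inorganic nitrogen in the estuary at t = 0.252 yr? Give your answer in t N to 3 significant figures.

3470 t N

The sink rate constant is k = F₀/M₀ = 6760/2950 = 2.292 yr⁻¹.
Solving dM/dt = F₁ − kM with M(0) = M₀ gives M(t) = F₁/k + (M₀ − F₁/k)·e^(−kt).
F₁/k = 9490/2.292 = 4141.3 t N; kt = 2.292 × 0.252 = 0.5775, e^(−kt) = 0.5613.
M(0.252) = 4141.3 + (2950 − 4141.3) × 0.5613 = 4141.3 − 668.7 = 3472.6 t N.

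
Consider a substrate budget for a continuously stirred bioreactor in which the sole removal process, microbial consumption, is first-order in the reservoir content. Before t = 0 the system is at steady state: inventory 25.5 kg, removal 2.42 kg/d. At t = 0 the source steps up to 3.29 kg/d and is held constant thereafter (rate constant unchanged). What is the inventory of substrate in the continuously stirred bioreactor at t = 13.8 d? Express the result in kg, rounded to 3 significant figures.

32.2 kg

The sink rate constant is k = F₀/M₀ = 2.42/25.5 = 0.09490 d⁻¹.
Solving dM/dt = F₁ − kM with M(0) = M₀ gives M(t) = F₁/k + (M₀ − F₁/k)·e^(−kt).
F₁/k = 3.29/0.09490 = 34.667 kg; kt = 0.09490 × 13.8 = 1.310, e^(−kt) = 0.2699.
M(13.8) = 34.667 + (25.5 − 34.667) × 0.2699 = 34.667 − 2.474 = 32.193 kg.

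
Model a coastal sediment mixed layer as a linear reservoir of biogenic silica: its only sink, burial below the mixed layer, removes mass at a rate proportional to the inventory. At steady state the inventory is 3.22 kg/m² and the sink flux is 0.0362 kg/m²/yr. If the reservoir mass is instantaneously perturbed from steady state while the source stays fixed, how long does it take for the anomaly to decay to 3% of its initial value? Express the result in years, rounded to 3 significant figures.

312 yr

For a linear reservoir the anomaly decays as exp(−t/τ) with τ = M/F = 3.22/0.0362 = 88.95 yr.
exp(−t/τ) = 0.03 ⇒ t = −τ ln(0.03) = 88.95 × 3.507 = 311.9 yr.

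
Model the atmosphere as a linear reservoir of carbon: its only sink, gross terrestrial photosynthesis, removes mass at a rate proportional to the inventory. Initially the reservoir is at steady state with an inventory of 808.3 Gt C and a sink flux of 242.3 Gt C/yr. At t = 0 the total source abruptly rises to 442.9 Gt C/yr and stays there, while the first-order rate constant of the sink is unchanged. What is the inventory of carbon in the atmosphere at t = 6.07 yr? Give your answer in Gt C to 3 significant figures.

1370 Gt C

τ = M₀/F₀ = 808.3/242.3 = 3.336 yr; rate constant k = 1/τ.
New steady state M_∞ = F₁/k = F₁·τ = 442.9 × 3.336 = 1477.5 Gt C.
M(t) = M_∞ + (M₀ − M_∞)·e^(−t/τ); t/τ = 6.07/3.336 = 1.820, so e^(−t/τ) = 0.1621.
M(t) = 1477.5 − 669.2 × 0.1621 = 1369.0 Gt C.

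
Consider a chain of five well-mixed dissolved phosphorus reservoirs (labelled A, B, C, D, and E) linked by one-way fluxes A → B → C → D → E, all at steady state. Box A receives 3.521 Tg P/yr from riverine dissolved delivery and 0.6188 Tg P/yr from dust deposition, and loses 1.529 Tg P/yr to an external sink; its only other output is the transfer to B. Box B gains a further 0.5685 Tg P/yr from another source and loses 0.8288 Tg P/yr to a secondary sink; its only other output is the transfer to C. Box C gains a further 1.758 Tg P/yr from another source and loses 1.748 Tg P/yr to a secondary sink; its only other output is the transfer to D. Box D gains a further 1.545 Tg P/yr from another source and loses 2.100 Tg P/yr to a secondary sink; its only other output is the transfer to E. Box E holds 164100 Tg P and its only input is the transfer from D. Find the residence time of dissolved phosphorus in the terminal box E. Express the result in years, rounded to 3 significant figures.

90900 yr

Box A: F(A→B) = (3.521 + 0.6188) − 1.529 = 2.6108 Tg P/yr.
Box B: F(B→C) = (2.6108 + 0.5685) − 0.8288 = 2.3505 Tg P/yr.
Box C: F(C→D) = (2.3505 + 1.758) − 1.748 = 2.3605 Tg P/yr.
Box D: F(D→E) = (2.3605 + 1.545) − 2.100 = 1.8055 Tg P/yr.
Box E throughput = its input = 1.8055 Tg P/yr; τ = 164100 / 1.8055 = 90890 yr.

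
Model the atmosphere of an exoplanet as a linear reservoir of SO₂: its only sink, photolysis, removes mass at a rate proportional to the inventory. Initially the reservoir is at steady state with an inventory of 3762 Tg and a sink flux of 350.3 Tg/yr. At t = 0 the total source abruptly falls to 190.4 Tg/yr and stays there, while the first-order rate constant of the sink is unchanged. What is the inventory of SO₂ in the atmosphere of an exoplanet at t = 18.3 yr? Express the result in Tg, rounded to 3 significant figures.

2360 Tg

τ = M₀/F₀ = 3762/350.3 = 10.74 yr; rate constant k = 1/τ.
New steady state M_∞ = F₁/k = F₁·τ = 190.4 × 10.74 = 2044.8 Tg.
M(t) = M_∞ + (M₀ − M_∞)·e^(−t/τ); t/τ = 18.3/10.74 = 1.704, so e^(−t/τ) = 0.1820.
M(t) = 2044.8 + 1717 × 0.1820 = 2357.2 Tg.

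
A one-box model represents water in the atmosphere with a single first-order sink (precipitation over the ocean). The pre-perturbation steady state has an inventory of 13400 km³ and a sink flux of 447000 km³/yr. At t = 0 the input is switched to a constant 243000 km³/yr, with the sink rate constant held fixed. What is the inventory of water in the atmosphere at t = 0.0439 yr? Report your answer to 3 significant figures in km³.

τ = M₀/F₀ = 13400/447000 = 0.02998 yr; rate constant k = 1/τ.
New steady state M_∞ = F₁/k = F₁·τ = 243000 × 0.02998 = 7284.6 km³.
M(t) = M_∞ + (M₀ − M_∞)·e^(−t/τ); t/τ = 0.0439/0.02998 = 1.464, so e^(−t/τ) = 0.2312.
M(t) = 7284.6 + 6115 × 0.2312 = 8698.5 km³.

8700 km³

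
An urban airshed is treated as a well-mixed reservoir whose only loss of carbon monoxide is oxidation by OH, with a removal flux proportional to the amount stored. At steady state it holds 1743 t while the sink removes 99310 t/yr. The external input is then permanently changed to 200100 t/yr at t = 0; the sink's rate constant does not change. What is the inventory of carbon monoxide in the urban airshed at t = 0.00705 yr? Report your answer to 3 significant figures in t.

τ = M₀/F₀ = 1743/99310 = 0.01755 yr; rate constant k = 1/τ.
New steady state M_∞ = F₁/k = F₁·τ = 200100 × 0.01755 = 3512.0 t.
M(t) = M_∞ + (M₀ − M_∞)·e^(−t/τ); t/τ = 0.00705/0.01755 = 0.4017, so e^(−t/τ) = 0.6692.
M(t) = 3512.0 − 1769 × 0.6692 = 2328.2 t.

2330 t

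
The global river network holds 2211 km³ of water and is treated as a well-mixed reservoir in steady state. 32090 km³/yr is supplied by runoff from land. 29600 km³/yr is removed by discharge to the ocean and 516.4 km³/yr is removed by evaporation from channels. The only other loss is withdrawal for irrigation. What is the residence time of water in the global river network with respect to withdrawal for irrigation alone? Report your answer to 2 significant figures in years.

At steady state ΣF_in = ΣF_out.
ΣF_in = 32090 km³/yr.
Withdrawal for irrigation flux = ΣF_in − (29600 + 516.4) = 32090 − 30120 = 1974 km³/yr.
τ = M / F = 2211 / 1974 = 1.120 yr.

1.1 yr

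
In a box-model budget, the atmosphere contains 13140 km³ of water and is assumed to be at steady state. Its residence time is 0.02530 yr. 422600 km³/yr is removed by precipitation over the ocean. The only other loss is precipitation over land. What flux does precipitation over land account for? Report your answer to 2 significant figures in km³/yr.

97000 km³/yr

Total removal F = M/τ = 13140 / 0.02530 = 519400 km³/yr.
Precipitation over land = F − (422600) = 519400 − 422600 = 96770 km³/yr.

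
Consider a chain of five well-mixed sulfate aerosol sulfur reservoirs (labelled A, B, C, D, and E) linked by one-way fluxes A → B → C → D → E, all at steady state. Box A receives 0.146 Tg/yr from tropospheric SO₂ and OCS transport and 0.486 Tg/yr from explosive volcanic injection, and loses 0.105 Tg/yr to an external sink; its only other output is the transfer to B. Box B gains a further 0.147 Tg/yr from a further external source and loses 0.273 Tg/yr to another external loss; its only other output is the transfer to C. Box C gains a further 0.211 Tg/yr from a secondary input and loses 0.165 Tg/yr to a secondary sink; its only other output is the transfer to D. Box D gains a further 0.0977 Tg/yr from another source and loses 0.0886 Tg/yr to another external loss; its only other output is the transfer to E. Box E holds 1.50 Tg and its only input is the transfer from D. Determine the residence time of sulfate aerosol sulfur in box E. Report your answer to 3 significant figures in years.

Box A: F(A→B) = (0.146 + 0.486) − 0.105 = 0.52700 Tg/yr.
Box B: F(B→C) = (0.52700 + 0.147) − 0.273 = 0.40100 Tg/yr.
Box C: F(C→D) = (0.40100 + 0.211) − 0.165 = 0.44700 Tg/yr.
Box D: F(D→E) = (0.44700 + 0.0977) − 0.0886 = 0.45610 Tg/yr.
Box E throughput = its input = 0.45610 Tg/yr; τ = 1.50 / 0.45610 = 3.289 yr.

3.29 yr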